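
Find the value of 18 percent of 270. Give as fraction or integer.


Compute 18% of 270
Convert percentage: 18% = 18/100
Multiply: 270 * 18/100
= 4860/100
= 243/5

243/5


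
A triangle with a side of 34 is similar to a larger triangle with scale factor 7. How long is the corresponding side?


Similar triangles have proportional sides
Scale factor = 7
Smaller side = 34
Corresponding larger side = 34 * 7
= 238

238


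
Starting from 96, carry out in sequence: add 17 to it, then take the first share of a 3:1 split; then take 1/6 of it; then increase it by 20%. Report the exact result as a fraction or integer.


Start with 96.
Step 1: Add 17: 96+17=113; split 3:1 first = 113*3/4 = 339/4
Step 2: Take 1/6: 339/4 * 1/6 = 113/8
Step 3: Increase by 20%: 113/8 * 120/100 = 339/20
Final result = 339/20

339/20


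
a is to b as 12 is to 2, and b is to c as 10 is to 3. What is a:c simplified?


Given a:b = 12:2 and b:c = 10:3
Make b consistent. Multiply first ratio by 10: a:b = 120:20
Multiply second ratio by 2: b:c = 20:6
Now b = 20 in both, so a:b:c = 120:20:6
Therefore a:c = 120:6
Simplify by GCD: a:c = 20:1

20:1


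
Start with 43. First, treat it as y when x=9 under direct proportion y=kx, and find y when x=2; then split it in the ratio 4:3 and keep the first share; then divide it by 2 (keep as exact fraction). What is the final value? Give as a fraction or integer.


Start with 43.
Step 1: Direct prop: k = (43)/9; new y = k*2 = 43*2/9 = 86/9
Step 2: Split 4:3, first share = 86/9 * 4/7 = 344/63
Step 3: Divide by 2: 344/63 / 2 = 172/63
Final result = 172/63

172/63


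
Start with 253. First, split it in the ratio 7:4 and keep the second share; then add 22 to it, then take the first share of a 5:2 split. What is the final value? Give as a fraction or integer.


Start with 253.
Step 1: Split 7:4, second share = 253 * 4/11 = 92
Step 2: Add 22: 92+22=114; split 5:2 first = 114*5/7 = 570/7
Final result = 570/7

570/7


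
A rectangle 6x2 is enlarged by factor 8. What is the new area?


Original dimensions: 6 x 2
Enlargement factor = 8
New width = 6 * 8 = 48
New height = 2 * 8 = 16
New area = 48 * 16 = 768

768


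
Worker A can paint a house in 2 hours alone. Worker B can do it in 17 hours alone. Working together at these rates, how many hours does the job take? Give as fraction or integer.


Rate of A = 1/2 job per hour
Rate of B = 1/17 job per hour
Combined rate = 1/2 + 1/17
Find common denominator: (17 + 2)/(2*17) = 19/34
Combined rate = 19/34 job per hour
Time together = 1 / (19/34) = 34/19 hours

34/19


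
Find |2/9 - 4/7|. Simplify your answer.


Simplify: 2/9 = 2/9 and 4/7 = 4/7
Find common denominator: LCD = 63
Convert: 14/63 and 36/63
Difference = |14 - 36|/63 = 22/63
Simplified = 22/63

22/63


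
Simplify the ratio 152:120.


Find GCD(152, 120)
GCD = 8
Divide both by 8: 152/8 = 19, 120/8 = 15
Simplified ratio = 19:15

19:15


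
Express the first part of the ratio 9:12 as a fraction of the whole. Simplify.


Total parts = 9 + 12 = 21
First part fraction = 9/21
Simplify: 9/21 = 3/7

3/7


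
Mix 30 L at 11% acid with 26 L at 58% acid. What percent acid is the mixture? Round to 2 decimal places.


Solute in mixture 1 = 11% of 30 L = 30*11/100 = 33/10 L
Solute in mixture 2 = 58% of 26 L = 26*58/100 = 377/25 L
Total solute = 33/10 + 377/25 = 919/50 L
Total volume = 30 + 26 = 56 L
Final concentration = 919/50/56 * 100 = 32.82%

32.82


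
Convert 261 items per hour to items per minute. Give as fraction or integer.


Converting from per hour to per minute
Rate = 261 items per hour
Divide by 60: 261/60
= 87/20 items per minute

87/20


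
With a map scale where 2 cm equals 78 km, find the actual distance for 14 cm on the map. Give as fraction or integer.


Map scale: 2 cm = 78 km
Measured distance on map = 14 cm
Set up proportion: 14 * 78 / 2
= 1092 / 2
= 546 km

546


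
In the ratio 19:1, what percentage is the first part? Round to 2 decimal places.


Total parts = 19 + 1 = 20
First part fraction = 19/20
Percentage = (19/20) * 100
= 0.95 * 100
= 95.00%

95.00


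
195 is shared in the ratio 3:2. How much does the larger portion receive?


Total parts = 3 + 2 = 5
Value per part = 195 / 5 = 39
First share = 3 * 39 = 117
Second share = 2 * 39 = 78
Larger share = 117

117


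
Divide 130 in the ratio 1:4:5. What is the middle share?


Ratio = 1:4:5
Total parts = 1 + 4 + 5 = 10
Value per part = 130 / 10 = 13
First share = 1 * 13 = 13
Middle share = 4 * 13 = 52
Third share = 5 * 13 = 65

52


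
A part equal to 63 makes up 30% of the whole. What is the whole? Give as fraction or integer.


Given: 63 is 30% of the whole
Set up: 63 = 30/100 * whole
whole = 63 * 100 / 30
whole = 6300 / 30
whole = 210

210


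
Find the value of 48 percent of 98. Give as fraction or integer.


Compute 48% of 98
Convert percentage: 48% = 48/100
Multiply: 98 * 48/100
= 4704/100
= 1176/25

1176/25


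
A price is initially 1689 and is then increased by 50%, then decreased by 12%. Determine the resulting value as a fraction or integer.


Start: 1689
Step 1: increase by 50% => multiply by 150/100
  1689 * 150/100 = 5067/2
Step 2: decrease by 12% => multiply by 88/100
  5067/2 * 88/100 = 55737/25
Final value = 55737/25

55737/25


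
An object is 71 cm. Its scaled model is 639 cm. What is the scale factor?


Original length = 71 cm
Scaled length = 639 cm
Scale factor = 639 / 71
= 9

9


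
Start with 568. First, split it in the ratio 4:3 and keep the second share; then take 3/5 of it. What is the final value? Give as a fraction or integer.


Start with 568.
Step 1: Split 4:3, second share = 568 * 3/7 = 1704/7
Step 2: Take 3/5: 1704/7 * 3/5 = 5112/35
Final result = 5112/35

5112/35


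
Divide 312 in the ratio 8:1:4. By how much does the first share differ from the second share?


Total parts = 8 + 1 + 4 = 13
Value per part = 312 / 13 = 24
Shares: 8*24=192, 1*24=24, 4*24=96
First share = 192, second share = 24
Difference = |192 - 24| = 168

168


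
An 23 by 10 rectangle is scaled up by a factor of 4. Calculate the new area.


Original dimensions: 23 x 10
Enlargement factor = 4
New width = 23 * 4 = 92
New height = 10 * 4 = 40
New area = 92 * 40 = 3680

3680


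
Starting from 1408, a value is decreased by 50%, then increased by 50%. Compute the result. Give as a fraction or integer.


Start: 1408
Step 1: decrease by 50% => multiply by 50/100
  1408 * 50/100 = 704
Step 2: increase by 50% => multiply by 150/100
  704 * 150/100 = 1056
Final value = 1056

1056


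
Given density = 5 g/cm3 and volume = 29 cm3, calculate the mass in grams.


Using mass = density * volume
Density = 5 g/cm3
Volume = 29 cm3
Mass = 5 * 29
= 145 g

145


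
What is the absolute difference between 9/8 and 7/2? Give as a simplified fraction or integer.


Simplify: 9/8 = 9/8 and 7/2 = 7/2
Find common denominator: LCD = 8
Convert: 9/8 and 28/8
Difference = |9 - 28|/8 = 19/8
Simplified = 19/8

19/8


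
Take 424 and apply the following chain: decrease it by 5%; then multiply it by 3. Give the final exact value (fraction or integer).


Start with 424.
Step 1: Decrease by 5%: 424 * 95/100 = 2014/5
Step 2: Multiply by 3: 2014/5 * 3 = 6042/5
Final result = 6042/5

6042/5


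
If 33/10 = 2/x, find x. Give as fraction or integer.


Setting up: 33/10 = 2/x
Cross multiply: 33 * x = 10 * 2
33x = 20
x = 20/33
x = 20/33

20/33


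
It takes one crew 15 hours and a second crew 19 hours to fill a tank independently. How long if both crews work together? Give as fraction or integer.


Rate of A = 1/15 job per hour
Rate of B = 1/19 job per hour
Combined rate = 1/15 + 1/19
Find common denominator: (19 + 15)/(15*19) = 34/285
Combined rate = 34/285 job per hour
Time together = 1 / (34/285) = 285/34 hours

285/34


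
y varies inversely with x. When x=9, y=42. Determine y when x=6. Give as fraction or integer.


Inverse proportion: y = k/x
Find k: k = 9 * 42 = 378
Compute y at x=6: y = 378/6
y = 63

63


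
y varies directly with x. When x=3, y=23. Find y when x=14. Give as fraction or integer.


Direct proportion: y = kx
Find k: k = 23/3 = 23/3
Compute y at x=14: y = 23/3 * 14
y = 322/3

322/3


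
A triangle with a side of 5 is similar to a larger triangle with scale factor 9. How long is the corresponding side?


Similar triangles have proportional sides
Scale factor = 9
Smaller side = 5
Corresponding larger side = 5 * 9
= 45

45


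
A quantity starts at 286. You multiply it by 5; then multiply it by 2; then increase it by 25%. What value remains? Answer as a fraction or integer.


Start with 286.
Step 1: Multiply by 5: 286 * 5 = 1430
Step 2: Multiply by 2: 1430 * 2 = 2860
Step 3: Increase by 25%: 2860 * 125/100 = 3575
Final result = 3575

3575


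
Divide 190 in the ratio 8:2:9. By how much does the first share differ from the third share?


Total parts = 8 + 2 + 9 = 19
Value per part = 190 / 19 = 10
Shares: 8*10=80, 2*10=20, 9*10=90
First share = 80, third share = 90
Difference = |80 - 90| = 10

10


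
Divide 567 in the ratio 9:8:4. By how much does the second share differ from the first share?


Total parts = 9 + 8 + 4 = 21
Value per part = 567 / 21 = 27
Shares: 9*27=243, 8*27=216, 4*27=108
Second share = 216, first share = 243
Difference = |216 - 243| = 27

27


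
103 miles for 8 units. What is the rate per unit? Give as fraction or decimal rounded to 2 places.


Total miles = 103
Number of units = 8
Unit rate = 103 / 8
= 12.88 miles per unit

12.88


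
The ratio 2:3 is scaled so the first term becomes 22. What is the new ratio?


Original ratio: 2:3
First term target: 22
Scale factor = 22 / 2 = 11
Multiply second term: 3 * 11 = 33
Equivalent ratio = 22:33

22:33


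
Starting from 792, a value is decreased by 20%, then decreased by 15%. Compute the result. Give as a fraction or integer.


Start: 792
Step 1: decrease by 20% => multiply by 80/100
  792 * 80/100 = 3168/5
Step 2: decrease by 15% => multiply by 85/100
  3168/5 * 85/100 = 13464/25
Final value = 13464/25

13464/25


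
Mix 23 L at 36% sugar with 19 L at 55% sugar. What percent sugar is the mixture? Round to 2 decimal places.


Solute in mixture 1 = 36% of 23 L = 23*36/100 = 207/25 L
Solute in mixture 2 = 55% of 19 L = 19*55/100 = 209/20 L
Total solute = 207/25 + 209/20 = 1873/100 L
Total volume = 23 + 19 = 42 L
Final concentration = 1873/100/42 * 100 = 44.60%

44.60


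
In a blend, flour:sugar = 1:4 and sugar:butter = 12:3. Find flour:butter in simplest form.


Given a:b = 1:4 and b:c = 12:3
Make b consistent. Multiply first ratio by 12: a:b = 12:48
Multiply second ratio by 4: b:c = 48:12
Now b = 48 in both, so a:b:c = 12:48:12
Therefore a:c = 12:12
Simplify by GCD: a:c = 1:1

1:1


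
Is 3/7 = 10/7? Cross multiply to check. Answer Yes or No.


Cross multiply to check 3/7 = 10/7
Left cross product: 3 * 7 = 21
Right cross product: 7 * 10 = 70
21 != 70
Not equal, so proportions differ => No

No


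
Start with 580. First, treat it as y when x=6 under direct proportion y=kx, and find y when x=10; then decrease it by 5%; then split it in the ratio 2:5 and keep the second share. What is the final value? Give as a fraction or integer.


Start with 580.
Step 1: Direct prop: k = (580)/6; new y = k*10 = 580*10/6 = 2900/3
Step 2: Decrease by 5%: 2900/3 * 95/100 = 2755/3
Step 3: Split 2:5, second share = 2755/3 * 5/7 = 13775/21
Final result = 13775/21

13775/21


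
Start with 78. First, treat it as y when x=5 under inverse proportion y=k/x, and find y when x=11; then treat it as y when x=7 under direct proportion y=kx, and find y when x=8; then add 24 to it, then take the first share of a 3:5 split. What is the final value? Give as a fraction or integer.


Start with 78.
Step 1: Inverse prop: k = (78)*5; new y = k/11 = 78*5/11 = 390/11
Step 2: Direct prop: k = (390/11)/7; new y = k*8 = 390/11*8/7 = 3120/77
Step 3: Add 24: 3120/77+24=4968/77; split 3:5 first = 4968/77*3/8 = 1863/77
Final result = 1863/77

1863/77


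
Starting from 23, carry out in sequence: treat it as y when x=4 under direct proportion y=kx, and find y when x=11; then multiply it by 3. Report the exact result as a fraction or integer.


Start with 23.
Step 1: Direct prop: k = (23)/4; new y = k*11 = 23*11/4 = 253/4
Step 2: Multiply by 3: 253/4 * 3 = 759/4
Final result = 759/4

759/4


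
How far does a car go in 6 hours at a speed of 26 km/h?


Using distance = speed * time
Speed = 26 km/h
Time = 6 hours
Distance = 26 * 6
= 156 km

156


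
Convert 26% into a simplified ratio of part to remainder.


Part = 26%, Remainder = 74%
Ratio = 26:74
GCD(26, 74) = 2
Simplify: 13:37 = 13:37

13:37


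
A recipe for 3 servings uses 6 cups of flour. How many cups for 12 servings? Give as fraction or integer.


Original: 6 cups for 3 servings
Target servings = 12
Scaling factor = 12/3
New amount = 6 * 12/3
= 72/3
= 24 cups

24


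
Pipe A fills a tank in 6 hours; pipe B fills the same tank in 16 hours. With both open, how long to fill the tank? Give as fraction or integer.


Rate of A = 1/6 job per hour
Rate of B = 1/16 job per hour
Combined rate = 1/6 + 1/16
Find common denominator: (16 + 6)/(6*16) = 22/96
Combined rate = 11/48 job per hour
Time together = 1 / (11/48) = 48/11 hours

48/11


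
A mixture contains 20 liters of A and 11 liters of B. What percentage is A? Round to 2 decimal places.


Volume of A = 20 L
Volume of B = 11 L
Total volume = 20 + 11 = 31 L
Percentage of A = (20/31) * 100
= 64.52%

64.52


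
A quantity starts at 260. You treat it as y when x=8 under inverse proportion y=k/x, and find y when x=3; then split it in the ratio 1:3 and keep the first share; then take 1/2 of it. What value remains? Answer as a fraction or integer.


Start with 260.
Step 1: Inverse prop: k = (260)*8; new y = k/3 = 260*8/3 = 2080/3
Step 2: Split 1:3, first share = 2080/3 * 1/4 = 520/3
Step 3: Take 1/2: 520/3 * 1/2 = 260/3
Final result = 260/3

260/3


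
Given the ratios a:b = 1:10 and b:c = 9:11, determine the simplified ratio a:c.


Given a:b = 1:10 and b:c = 9:11
Make b consistent. Multiply first ratio by 9: a:b = 9:90
Multiply second ratio by 10: b:c = 90:110
Now b = 90 in both, so a:b:c = 9:90:110
Therefore a:c = 9:110
Simplify by GCD: a:c = 9:110

9:110


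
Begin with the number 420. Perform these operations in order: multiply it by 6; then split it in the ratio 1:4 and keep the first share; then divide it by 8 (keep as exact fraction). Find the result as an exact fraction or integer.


Start with 420.
Step 1: Multiply by 6: 420 * 6 = 2520
Step 2: Split 1:4, first share = 2520 * 1/5 = 504
Step 3: Divide by 8: 504 / 8 = 63
Final result = 63

63


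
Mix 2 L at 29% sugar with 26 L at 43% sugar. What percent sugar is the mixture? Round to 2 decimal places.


Solute in mixture 1 = 29% of 2 L = 2*29/100 = 29/50 L
Solute in mixture 2 = 43% of 26 L = 26*43/100 = 559/50 L
Total solute = 29/50 + 559/50 = 294/25 L
Total volume = 2 + 26 = 28 L
Final concentration = 294/25/28 * 100 = 42.00%

42.00


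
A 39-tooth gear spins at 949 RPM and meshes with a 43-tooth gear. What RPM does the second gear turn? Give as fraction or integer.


Gear ratio: teeth_A * RPM_A = teeth_B * RPM_B
39 * 949 = 43 * RPM_B
37011 = 43 * RPM_B
RPM_B = 37011 / 43
RPM_B = 37011/43

37011/43


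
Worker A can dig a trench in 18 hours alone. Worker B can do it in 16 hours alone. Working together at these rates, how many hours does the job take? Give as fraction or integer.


Rate of A = 1/18 job per hour
Rate of B = 1/16 job per hour
Combined rate = 1/18 + 1/16
Find common denominator: (16 + 18)/(18*16) = 34/288
Combined rate = 17/144 job per hour
Time together = 1 / (17/144) = 144/17 hours

144/17


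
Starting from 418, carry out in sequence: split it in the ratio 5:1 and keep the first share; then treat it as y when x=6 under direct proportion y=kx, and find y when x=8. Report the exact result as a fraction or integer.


Start with 418.
Step 1: Split 5:1, first share = 418 * 5/6 = 1045/3
Step 2: Direct prop: k = (1045/3)/6; new y = k*8 = 1045/3*8/6 = 4180/9
Final result = 4180/9

4180/9


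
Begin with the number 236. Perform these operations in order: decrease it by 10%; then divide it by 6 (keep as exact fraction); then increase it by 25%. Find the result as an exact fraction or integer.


Start with 236.
Step 1: Decrease by 10%: 236 * 90/100 = 1062/5
Step 2: Divide by 6: 1062/5 / 6 = 177/5
Step 3: Increase by 25%: 177/5 * 125/100 = 177/4
Final result = 177/4

177/4


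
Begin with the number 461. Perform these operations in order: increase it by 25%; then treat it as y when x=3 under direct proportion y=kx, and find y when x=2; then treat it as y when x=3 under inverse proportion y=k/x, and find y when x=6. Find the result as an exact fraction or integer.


Start with 461.
Step 1: Increase by 25%: 461 * 125/100 = 2305/4
Step 2: Direct prop: k = (2305/4)/3; new y = k*2 = 2305/4*2/3 = 2305/6
Step 3: Inverse prop: k = (2305/6)*3; new y = k/6 = 2305/6*3/6 = 2305/12
Final result = 2305/12

2305/12


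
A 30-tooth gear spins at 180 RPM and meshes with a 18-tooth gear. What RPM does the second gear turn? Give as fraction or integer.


Gear ratio: teeth_A * RPM_A = teeth_B * RPM_B
30 * 180 = 18 * RPM_B
5400 = 18 * RPM_B
RPM_B = 5400 / 18
RPM_B = 300

300


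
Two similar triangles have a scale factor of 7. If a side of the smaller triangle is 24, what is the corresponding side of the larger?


Similar triangles have proportional sides
Scale factor = 7
Smaller side = 24
Corresponding larger side = 24 * 7
= 168

168


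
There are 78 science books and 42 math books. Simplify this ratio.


Find GCD(78, 42)
GCD = 6
Divide both by 6: 78/6 = 13, 42/6 = 7
Simplified ratio = 13:7

13:7


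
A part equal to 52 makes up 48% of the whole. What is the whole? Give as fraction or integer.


Given: 52 is 48% of the whole
Set up: 52 = 48/100 * whole
whole = 52 * 100 / 48
whole = 5200 / 48
whole = 325/3

325/3


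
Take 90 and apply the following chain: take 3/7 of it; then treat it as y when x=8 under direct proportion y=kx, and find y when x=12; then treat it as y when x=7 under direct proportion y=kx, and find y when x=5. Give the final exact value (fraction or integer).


Start with 90.
Step 1: Take 3/7: 90 * 3/7 = 270/7
Step 2: Direct prop: k = (270/7)/8; new y = k*12 = 270/7*12/8 = 405/7
Step 3: Direct prop: k = (405/7)/7; new y = k*5 = 405/7*5/7 = 2025/49
Final result = 2025/49

2025/49


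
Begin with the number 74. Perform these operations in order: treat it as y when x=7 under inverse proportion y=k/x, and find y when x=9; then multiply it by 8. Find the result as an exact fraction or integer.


Start with 74.
Step 1: Inverse prop: k = (74)*7; new y = k/9 = 74*7/9 = 518/9
Step 2: Multiply by 8: 518/9 * 8 = 4144/9
Final result = 4144/9

4144/9


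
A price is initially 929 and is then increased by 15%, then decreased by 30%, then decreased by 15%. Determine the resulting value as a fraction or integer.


Start: 929
Step 1: increase by 15% => multiply by 115/100
  929 * 115/100 = 21367/20
Step 2: decrease by 30% => multiply by 70/100
  21367/20 * 70/100 = 149569/200
Step 3: decrease by 15% => multiply by 85/100
  149569/200 * 85/100 = 2542673/4000
Final value = 2542673/4000

2542673/4000


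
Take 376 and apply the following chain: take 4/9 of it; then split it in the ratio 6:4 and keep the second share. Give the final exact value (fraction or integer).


Start with 376.
Step 1: Take 4/9: 376 * 4/9 = 1504/9
Step 2: Split 6:4, second share = 1504/9 * 4/10 = 3008/45
Final result = 3008/45

3008/45


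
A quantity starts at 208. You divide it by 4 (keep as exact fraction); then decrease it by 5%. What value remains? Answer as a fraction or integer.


Start with 208.
Step 1: Divide by 4: 208 / 4 = 52
Step 2: Decrease by 5%: 52 * 95/100 = 247/5
Final result = 247/5

247/5


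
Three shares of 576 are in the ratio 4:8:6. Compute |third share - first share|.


Total parts = 4 + 8 + 6 = 18
Value per part = 576 / 18 = 32
Shares: 4*32=128, 8*32=256, 6*32=192
Third share = 192, first share = 128
Difference = |192 - 128| = 64

64


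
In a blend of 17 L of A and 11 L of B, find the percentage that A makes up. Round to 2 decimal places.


Volume of A = 17 L
Volume of B = 11 L
Total volume = 17 + 11 = 28 L
Percentage of A = (17/28) * 100
= 60.71%

60.71


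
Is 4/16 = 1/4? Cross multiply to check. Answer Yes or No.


Cross multiply to check 4/16 = 1/4
Left cross product: 4 * 4 = 16
Right cross product: 16 * 1 = 16
16 = 16
Equal, so proportions match => Yes

Yes


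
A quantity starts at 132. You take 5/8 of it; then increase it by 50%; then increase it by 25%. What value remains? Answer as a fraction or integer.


Start with 132.
Step 1: Take 5/8: 132 * 5/8 = 165/2
Step 2: Increase by 50%: 165/2 * 150/100 = 495/4
Step 3: Increase by 25%: 495/4 * 125/100 = 2475/16
Final result = 2475/16

2475/16


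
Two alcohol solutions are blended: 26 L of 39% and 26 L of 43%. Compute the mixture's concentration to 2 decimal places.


Solute in mixture 1 = 39% of 26 L = 26*39/100 = 507/50 L
Solute in mixture 2 = 43% of 26 L = 26*43/100 = 559/50 L
Total solute = 507/50 + 559/50 = 533/25 L
Total volume = 26 + 26 = 52 L
Final concentration = 533/25/52 * 100 = 41.00%

41.00


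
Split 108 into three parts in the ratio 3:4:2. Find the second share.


Ratio = 3:4:2
Total parts = 3 + 4 + 2 = 9
Value per part = 108 / 9 = 12
First share = 3 * 12 = 36
Middle share = 4 * 12 = 48
Third share = 2 * 12 = 24

48


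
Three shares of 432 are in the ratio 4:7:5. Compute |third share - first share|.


Total parts = 4 + 7 + 5 = 16
Value per part = 432 / 16 = 27
Shares: 4*27=108, 7*27=189, 5*27=135
Third share = 135, first share = 108
Difference = |135 - 108| = 27

27


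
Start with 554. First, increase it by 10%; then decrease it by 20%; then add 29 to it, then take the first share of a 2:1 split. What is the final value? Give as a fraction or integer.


Start with 554.
Step 1: Increase by 10%: 554 * 110/100 = 3047/5
Step 2: Decrease by 20%: 3047/5 * 80/100 = 12188/25
Step 3: Add 29: 12188/25+29=12913/25; split 2:1 first = 12913/25*2/3 = 25826/75
Final result = 25826/75

25826/75


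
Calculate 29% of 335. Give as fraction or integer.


Compute 29% of 335
Convert percentage: 29% = 29/100
Multiply: 335 * 29/100
= 9715/100
= 1943/20

1943/20


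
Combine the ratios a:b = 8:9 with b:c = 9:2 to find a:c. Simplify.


Given a:b = 8:9 and b:c = 9:2
Make b consistent. Multiply first ratio by 9: a:b = 72:81
Multiply second ratio by 9: b:c = 81:18
Now b = 81 in both, so a:b:c = 72:81:18
Therefore a:c = 72:18
Simplify by GCD: a:c = 4:1

4:1


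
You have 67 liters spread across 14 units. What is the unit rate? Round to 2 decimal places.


Total liters = 67
Number of units = 14
Unit rate = 67 / 14
= 4.79 liters per unit

4.79


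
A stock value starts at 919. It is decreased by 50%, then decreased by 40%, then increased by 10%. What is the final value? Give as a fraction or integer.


Start: 919
Step 1: decrease by 50% => multiply by 50/100
  919 * 50/100 = 919/2
Step 2: decrease by 40% => multiply by 60/100
  919/2 * 60/100 = 2757/10
Step 3: increase by 10% => multiply by 110/100
  2757/10 * 110/100 = 30327/100
Final value = 30327/100

30327/100


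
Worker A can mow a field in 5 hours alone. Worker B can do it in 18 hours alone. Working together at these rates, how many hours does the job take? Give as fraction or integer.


Rate of A = 1/5 job per hour
Rate of B = 1/18 job per hour
Combined rate = 1/5 + 1/18
Find common denominator: (18 + 5)/(5*18) = 23/90
Combined rate = 23/90 job per hour
Time together = 1 / (23/90) = 90/23 hours

90/23


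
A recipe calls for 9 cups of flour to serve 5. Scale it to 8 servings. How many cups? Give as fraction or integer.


Original: 9 cups for 5 servings
Target servings = 8
Scaling factor = 8/5
New amount = 9 * 8/5
= 72/5
= 72/5 cups

72/5


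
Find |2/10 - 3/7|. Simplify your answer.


Simplify: 2/10 = 1/5 and 3/7 = 3/7
Find common denominator: LCD = 35
Convert: 7/35 and 15/35
Difference = |7 - 15|/35 = 8/35
Simplified = 8/35

8/35


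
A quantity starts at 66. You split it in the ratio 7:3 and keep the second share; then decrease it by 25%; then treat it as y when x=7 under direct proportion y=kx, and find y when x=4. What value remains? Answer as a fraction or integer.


Start with 66.
Step 1: Split 7:3, second share = 66 * 3/10 = 99/5
Step 2: Decrease by 25%: 99/5 * 75/100 = 297/20
Step 3: Direct prop: k = (297/20)/7; new y = k*4 = 297/20*4/7 = 297/35
Final result = 297/35

297/35


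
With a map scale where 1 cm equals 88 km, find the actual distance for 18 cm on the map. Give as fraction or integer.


Map scale: 1 cm = 88 km
Measured distance on map = 18 cm
Set up proportion: 18 * 88 / 1
= 1584 / 1
= 1584 km

1584


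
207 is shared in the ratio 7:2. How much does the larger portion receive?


Total parts = 7 + 2 = 9
Value per part = 207 / 9 = 23
First share = 7 * 23 = 161
Second share = 2 * 23 = 46
Larger share = 161

161


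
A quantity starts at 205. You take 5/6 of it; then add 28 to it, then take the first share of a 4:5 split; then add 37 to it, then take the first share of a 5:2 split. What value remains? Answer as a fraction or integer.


Start with 205.
Step 1: Take 5/6: 205 * 5/6 = 1025/6
Step 2: Add 28: 1025/6+28=1193/6; split 4:5 first = 1193/6*4/9 = 2386/27
Step 3: Add 37: 2386/27+37=3385/27; split 5:2 first = 3385/27*5/7 = 16925/189
Final result = 16925/189

16925/189


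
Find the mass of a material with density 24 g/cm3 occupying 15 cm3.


Using mass = density * volume
Density = 24 g/cm3
Volume = 15 cm3
Mass = 24 * 15
= 360 g

360


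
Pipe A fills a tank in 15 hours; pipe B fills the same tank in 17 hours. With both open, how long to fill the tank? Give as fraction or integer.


Rate of A = 1/15 job per hour
Rate of B = 1/17 job per hour
Combined rate = 1/15 + 1/17
Find common denominator: (17 + 15)/(15*17) = 32/255
Combined rate = 32/255 job per hour
Time together = 1 / (32/255) = 255/32 hours

255/32


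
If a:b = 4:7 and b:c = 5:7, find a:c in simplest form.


Given a:b = 4:7 and b:c = 5:7
Make b consistent. Multiply first ratio by 5: a:b = 20:35
Multiply second ratio by 7: b:c = 35:49
Now b = 35 in both, so a:b:c = 20:35:49
Therefore a:c = 20:49
Simplify by GCD: a:c = 20:49

20:49


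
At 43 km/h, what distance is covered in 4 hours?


Using distance = speed * time
Speed = 43 km/h
Time = 4 hours
Distance = 43 * 4
= 172 km

172


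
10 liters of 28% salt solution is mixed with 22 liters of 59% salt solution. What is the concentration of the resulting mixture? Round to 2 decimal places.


Solute in mixture 1 = 28% of 10 L = 10*28/100 = 14/5 L
Solute in mixture 2 = 59% of 22 L = 22*59/100 = 649/50 L
Total solute = 14/5 + 649/50 = 789/50 L
Total volume = 10 + 22 = 32 L
Final concentration = 789/50/32 * 100 = 49.31%

49.31


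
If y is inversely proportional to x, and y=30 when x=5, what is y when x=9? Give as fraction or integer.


Inverse proportion: y = k/x
Find k: k = 5 * 30 = 150
Compute y at x=9: y = 150/9
y = 50/3

50/3


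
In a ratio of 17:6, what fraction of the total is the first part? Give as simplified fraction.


Total parts = 17 + 6 = 23
First part fraction = 17/23
Simplify: 17/23 = 17/23

17/23


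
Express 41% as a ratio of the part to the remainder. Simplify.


Part = 41%, Remainder = 59%
Ratio = 41:59
GCD(41, 59) = 1
Simplify: 41:59 = 41:59

41:59


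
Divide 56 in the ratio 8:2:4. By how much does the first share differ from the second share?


Total parts = 8 + 2 + 4 = 14
Value per part = 56 / 14 = 4
Shares: 8*4=32, 2*4=8, 4*4=16
First share = 32, second share = 8
Difference = |32 - 8| = 24

24


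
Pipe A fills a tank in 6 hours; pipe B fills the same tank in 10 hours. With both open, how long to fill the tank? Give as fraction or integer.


Rate of A = 1/6 job per hour
Rate of B = 1/10 job per hour
Combined rate = 1/6 + 1/10
Find common denominator: (10 + 6)/(6*10) = 16/60
Combined rate = 4/15 job per hour
Time together = 1 / (4/15) = 15/4 hours

15/4


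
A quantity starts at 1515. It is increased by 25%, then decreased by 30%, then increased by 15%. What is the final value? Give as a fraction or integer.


Start: 1515
Step 1: increase by 25% => multiply by 125/100
  1515 * 125/100 = 7575/4
Step 2: decrease by 30% => multiply by 70/100
  7575/4 * 70/100 = 10605/8
Step 3: increase by 15% => multiply by 115/100
  10605/8 * 115/100 = 48783/32
Final value = 48783/32

48783/32


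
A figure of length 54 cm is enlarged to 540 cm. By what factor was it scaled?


Original length = 54 cm
Scaled length = 540 cm
Scale factor = 540 / 54
= 10

10


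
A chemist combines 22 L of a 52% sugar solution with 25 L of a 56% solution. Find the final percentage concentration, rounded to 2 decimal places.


Solute in mixture 1 = 52% of 22 L = 22*52/100 = 286/25 L
Solute in mixture 2 = 56% of 25 L = 25*56/100 = 14 L
Total solute = 286/25 + 14 = 636/25 L
Total volume = 22 + 25 = 47 L
Final concentration = 636/25/47 * 100 = 54.13%

54.13


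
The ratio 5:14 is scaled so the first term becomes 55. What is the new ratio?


Original ratio: 5:14
First term target: 55
Scale factor = 55 / 5 = 11
Multiply second term: 14 * 11 = 154
Equivalent ratio = 55:154

55:154


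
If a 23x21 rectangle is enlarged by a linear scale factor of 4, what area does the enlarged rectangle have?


Original dimensions: 23 x 21
Enlargement factor = 4
New width = 23 * 4 = 92
New height = 21 * 4 = 84
New area = 92 * 84 = 7728

7728


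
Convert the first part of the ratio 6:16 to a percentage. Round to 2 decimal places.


Total parts = 6 + 16 = 22
First part fraction = 6/22
Percentage = (6/22) * 100
= 0.272727 * 100
= 27.27%

27.27


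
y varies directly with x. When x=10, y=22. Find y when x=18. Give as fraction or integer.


Direct proportion: y = kx
Find k: k = 22/10 = 11/5
Compute y at x=18: y = 11/5 * 18
y = 198/5

198/5


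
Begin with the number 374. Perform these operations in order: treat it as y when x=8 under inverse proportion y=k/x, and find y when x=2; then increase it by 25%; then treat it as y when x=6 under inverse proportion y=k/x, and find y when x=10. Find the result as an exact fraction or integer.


Start with 374.
Step 1: Inverse prop: k = (374)*8; new y = k/2 = 374*8/2 = 1496
Step 2: Increase by 25%: 1496 * 125/100 = 1870
Step 3: Inverse prop: k = (1870)*6; new y = k/10 = 1870*6/10 = 1122
Final result = 1122

1122


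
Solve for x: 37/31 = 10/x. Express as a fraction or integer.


Setting up: 37/31 = 10/x
Cross multiply: 37 * x = 31 * 10
37x = 310
x = 310/37
x = 310/37

310/37


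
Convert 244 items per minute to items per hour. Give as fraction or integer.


Converting from per minute to per hour
Rate = 244 items per minute
Multiply by 60: 244 * 60
= 14640 items per hour

14640


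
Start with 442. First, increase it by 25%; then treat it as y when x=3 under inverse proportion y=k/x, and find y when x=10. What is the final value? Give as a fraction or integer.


Start with 442.
Step 1: Increase by 25%: 442 * 125/100 = 1105/2
Step 2: Inverse prop: k = (1105/2)*3; new y = k/10 = 1105/2*3/10 = 663/4
Final result = 663/4

663/4


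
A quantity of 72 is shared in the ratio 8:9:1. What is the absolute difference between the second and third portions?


Total parts = 8 + 9 + 1 = 18
Value per part = 72 / 18 = 4
Shares: 8*4=32, 9*4=36, 1*4=4
Second share = 36, third share = 4
Difference = |36 - 4| = 32

32


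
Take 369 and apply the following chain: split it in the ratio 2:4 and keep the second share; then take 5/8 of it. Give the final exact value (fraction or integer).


Start with 369.
Step 1: Split 2:4, second share = 369 * 4/6 = 246
Step 2: Take 5/8: 246 * 5/8 = 615/4
Final result = 615/4

615/4


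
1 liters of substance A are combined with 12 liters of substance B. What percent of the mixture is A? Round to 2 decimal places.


Volume of A = 1 L
Volume of B = 12 L
Total volume = 1 + 12 = 13 L
Percentage of A = (1/13) * 100
= 7.69%

7.69


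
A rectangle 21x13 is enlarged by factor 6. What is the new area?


Original dimensions: 21 x 13
Enlargement factor = 6
New width = 21 * 6 = 126
New height = 13 * 6 = 78
New area = 126 * 78 = 9828

9828


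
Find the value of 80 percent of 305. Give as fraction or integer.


Compute 80% of 305
Convert percentage: 80% = 80/100
Multiply: 305 * 80/100
= 24400/100
= 244

244


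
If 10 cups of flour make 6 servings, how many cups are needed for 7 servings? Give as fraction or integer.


Original: 10 cups for 6 servings
Target servings = 7
Scaling factor = 7/6
New amount = 10 * 7/6
= 70/6
= 35/3 cups

35/3


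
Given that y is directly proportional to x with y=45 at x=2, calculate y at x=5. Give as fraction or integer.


Direct proportion: y = kx
Find k: k = 45/2 = 45/2
Compute y at x=5: y = 45/2 * 5
y = 225/2

225/2


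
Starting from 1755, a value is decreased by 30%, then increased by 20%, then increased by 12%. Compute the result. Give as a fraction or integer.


Start: 1755
Step 1: decrease by 30% => multiply by 70/100
  1755 * 70/100 = 2457/2
Step 2: increase by 20% => multiply by 120/100
  2457/2 * 120/100 = 7371/5
Step 3: increase by 12% => multiply by 112/100
  7371/5 * 112/100 = 206388/125
Final value = 206388/125

206388/125


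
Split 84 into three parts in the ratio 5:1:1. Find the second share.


Ratio = 5:1:1
Total parts = 5 + 1 + 1 = 7
Value per part = 84 / 7 = 12
First share = 5 * 12 = 60
Middle share = 1 * 12 = 12
Third share = 1 * 12 = 12

12


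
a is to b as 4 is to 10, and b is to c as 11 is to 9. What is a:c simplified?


Given a:b = 4:10 and b:c = 11:9
Make b consistent. Multiply first ratio by 11: a:b = 44:110
Multiply second ratio by 10: b:c = 110:90
Now b = 110 in both, so a:b:c = 44:110:90
Therefore a:c = 44:90
Simplify by GCD: a:c = 22:45

22:45


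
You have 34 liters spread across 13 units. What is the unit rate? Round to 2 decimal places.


Total liters = 34
Number of units = 13
Unit rate = 34 / 13
= 2.62 liters per unit

2.62


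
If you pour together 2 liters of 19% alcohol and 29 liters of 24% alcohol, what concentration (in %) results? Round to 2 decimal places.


Solute in mixture 1 = 19% of 2 L = 2*19/100 = 19/50 L
Solute in mixture 2 = 24% of 29 L = 29*24/100 = 174/25 L
Total solute = 19/50 + 174/25 = 367/50 L
Total volume = 2 + 29 = 31 L
Final concentration = 367/50/31 * 100 = 23.68%

23.68


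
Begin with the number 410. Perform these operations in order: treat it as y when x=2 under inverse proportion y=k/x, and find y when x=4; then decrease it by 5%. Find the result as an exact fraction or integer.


Start with 410.
Step 1: Inverse prop: k = (410)*2; new y = k/4 = 410*2/4 = 205
Step 2: Decrease by 5%: 205 * 95/100 = 779/4
Final result = 779/4

779/4


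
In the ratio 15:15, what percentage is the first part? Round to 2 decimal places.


Total parts = 15 + 15 = 30
First part fraction = 15/30
Percentage = (15/30) * 100
= 0.5 * 100
= 50.00%

50.00


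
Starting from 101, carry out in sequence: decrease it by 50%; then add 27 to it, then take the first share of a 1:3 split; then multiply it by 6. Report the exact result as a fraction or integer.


Start with 101.
Step 1: Decrease by 50%: 101 * 50/100 = 101/2
Step 2: Add 27: 101/2+27=155/2; split 1:3 first = 155/2*1/4 = 155/8
Step 3: Multiply by 6: 155/8 * 6 = 465/4
Final result = 465/4

465/4


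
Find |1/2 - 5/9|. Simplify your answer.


Simplify: 1/2 = 1/2 and 5/9 = 5/9
Find common denominator: LCD = 18
Convert: 9/18 and 10/18
Difference = |9 - 10|/18 = 1/18
Simplified = 1/18

1/18


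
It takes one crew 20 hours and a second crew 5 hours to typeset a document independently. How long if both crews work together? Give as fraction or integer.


Rate of A = 1/20 job per hour
Rate of B = 1/5 job per hour
Combined rate = 1/20 + 1/5
Find common denominator: (5 + 20)/(20*5) = 25/100
Combined rate = 1/4 job per hour
Time together = 1 / (1/4) = 4 hours

4


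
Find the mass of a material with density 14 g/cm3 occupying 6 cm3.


Using mass = density * volume
Density = 14 g/cm3
Volume = 6 cm3
Mass = 14 * 6
= 84 g

84


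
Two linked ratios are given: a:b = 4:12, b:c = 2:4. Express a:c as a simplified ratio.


Given a:b = 4:12 and b:c = 2:4
Make b consistent. Multiply first ratio by 2: a:b = 8:24
Multiply second ratio by 12: b:c = 24:48
Now b = 24 in both, so a:b:c = 8:24:48
Therefore a:c = 8:48
Simplify by GCD: a:c = 1:6

1:6


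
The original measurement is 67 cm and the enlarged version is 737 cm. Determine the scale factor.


Original length = 67 cm
Scaled length = 737 cm
Scale factor = 737 / 67
= 11

11


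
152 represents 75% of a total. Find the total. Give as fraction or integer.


Given: 152 is 75% of the whole
Set up: 152 = 75/100 * whole
whole = 152 * 100 / 75
whole = 15200 / 75
whole = 608/3

608/3


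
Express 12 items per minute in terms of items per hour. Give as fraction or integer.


Converting from per minute to per hour
Rate = 12 items per minute
Multiply by 60: 12 * 60
= 720 items per hour

720


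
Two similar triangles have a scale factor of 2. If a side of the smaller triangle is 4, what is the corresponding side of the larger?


Similar triangles have proportional sides
Scale factor = 2
Smaller side = 4
Corresponding larger side = 4 * 2
= 8

8


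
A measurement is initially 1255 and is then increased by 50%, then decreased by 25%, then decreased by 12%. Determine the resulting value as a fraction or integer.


Start: 1255
Step 1: increase by 50% => multiply by 150/100
  1255 * 150/100 = 3765/2
Step 2: decrease by 25% => multiply by 75/100
  3765/2 * 75/100 = 11295/8
Step 3: decrease by 12% => multiply by 88/100
  11295/8 * 88/100 = 24849/20
Final value = 24849/20

24849/20


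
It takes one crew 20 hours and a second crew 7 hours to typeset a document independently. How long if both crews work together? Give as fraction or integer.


Rate of A = 1/20 job per hour
Rate of B = 1/7 job per hour
Combined rate = 1/20 + 1/7
Find common denominator: (7 + 20)/(20*7) = 27/140
Combined rate = 27/140 job per hour
Time together = 1 / (27/140) = 140/27 hours

140/27


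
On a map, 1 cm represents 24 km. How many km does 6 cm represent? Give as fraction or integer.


Map scale: 1 cm = 24 km
Measured distance on map = 6 cm
Set up proportion: 6 * 24 / 1
= 144 / 1
= 144 km

144


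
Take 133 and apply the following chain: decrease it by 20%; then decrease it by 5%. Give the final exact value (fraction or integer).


Start with 133.
Step 1: Decrease by 20%: 133 * 80/100 = 532/5
Step 2: Decrease by 5%: 532/5 * 95/100 = 2527/25
Final result = 2527/25

2527/25


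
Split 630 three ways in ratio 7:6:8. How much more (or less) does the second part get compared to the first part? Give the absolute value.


Total parts = 7 + 6 + 8 = 21
Value per part = 630 / 21 = 30
Shares: 7*30=210, 6*30=180, 8*30=240
Second share = 180, first share = 210
Difference = |180 - 210| = 30

30


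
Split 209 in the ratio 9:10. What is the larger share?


Total parts = 9 + 10 = 19
Value per part = 209 / 19 = 11
First share = 9 * 11 = 99
Second share = 10 * 11 = 110
Larger share = 110

110


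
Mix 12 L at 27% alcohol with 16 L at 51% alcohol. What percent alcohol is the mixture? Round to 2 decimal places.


Solute in mixture 1 = 27% of 12 L = 12*27/100 = 81/25 L
Solute in mixture 2 = 51% of 16 L = 16*51/100 = 204/25 L
Total solute = 81/25 + 204/25 = 57/5 L
Total volume = 12 + 16 = 28 L
Final concentration = 57/5/28 * 100 = 40.71%

40.71
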